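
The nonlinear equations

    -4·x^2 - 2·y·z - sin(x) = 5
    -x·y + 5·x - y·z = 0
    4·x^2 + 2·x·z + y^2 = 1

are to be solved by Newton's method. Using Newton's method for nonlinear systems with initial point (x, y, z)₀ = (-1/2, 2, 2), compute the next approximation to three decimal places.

(-0.976, 0.850, -0.601)

At (-1/2, 2, 2): F = (-13.52057, -5.500, 2.000).
Jacobian J = [[-8·x - cos(x), -2·z, -2·y], [-y + 5, -x - z, -y], [8·x + 2·z, 2·y, 2·x]].
At the point, J = [[3.12242, -4.000, -4.000], [3.000, -1.500, -2.000], [0.000, 4.000, -1.000]] (det J = -30.33703).
Solving J·Δ = −F gives Δ = (-0.476, -1.150, -2.601).
Then the next iterate is (x, y, z)₁ = (-0.976, 0.850, -0.601).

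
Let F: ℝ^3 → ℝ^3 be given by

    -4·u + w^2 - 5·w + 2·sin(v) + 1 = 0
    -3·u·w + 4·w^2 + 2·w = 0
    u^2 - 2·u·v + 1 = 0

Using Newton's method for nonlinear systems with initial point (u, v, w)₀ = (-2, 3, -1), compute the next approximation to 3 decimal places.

(-0.667, 2.083, 0.681)

At (-2, 3, -1): F = (15.28224, -4.000, 17.000).
Jacobian J = [[-4, 2·cos(v), 2·w - 5], [-3·w, 0, -3·u + 8·w + 2], [2·u - 2·v, -2·u, 0]].
At the point, J = [[-4.000, -1.97998, -7.000], [3.000, 0.000, 0.000], [-10.000, 4.000, 0.000]] (det J = -84.000).
Solving J·Δ = −F gives Δ = (1.333, -0.917, 1.681).
Then the next iterate is (u, v, w)₁ = (-0.667, 2.083, 0.681).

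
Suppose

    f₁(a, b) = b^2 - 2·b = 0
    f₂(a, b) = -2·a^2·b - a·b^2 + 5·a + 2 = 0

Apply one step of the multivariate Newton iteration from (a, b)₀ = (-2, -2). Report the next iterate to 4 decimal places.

At (-2, -2): F = (8.0000, 16.0000).
Jacobian J = [[0, 2·b - 2], [-4·a·b - b^2 + 5, -2·a^2 - 2·a·b]].
At the point, J = [[0.0000, -6.0000], [-15.0000, -16.0000]] (det J = -90.0000).
Solving J·Δ = −F gives Δ = (-0.3556, 1.3333).
Then the next iterate is (a, b)₁ = (-2.3556, -0.6667).

(-2.3556, -0.6667)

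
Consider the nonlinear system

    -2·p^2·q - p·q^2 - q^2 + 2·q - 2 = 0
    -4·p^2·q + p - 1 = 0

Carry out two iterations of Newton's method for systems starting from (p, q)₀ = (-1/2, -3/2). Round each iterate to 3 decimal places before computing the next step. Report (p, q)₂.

(-5.368, -0.638)

At (-1/2, -3/2): F = (-5.375, 0.000).
Jacobian J = [[-4·p·q - q^2, -2·p^2 - 2·p·q - 2·q + 2], [-8·p·q + 1, -4·p^2]].
At the point, J = [[-5.250, 3.000], [-5.000, -1.000]] (det J = 20.250).
Solving J·Δ = −F gives Δ = (-0.265, 1.327).
Then the next iterate is (p, q)₁ = (-0.765, -0.173).
Round to (-0.765, -0.173) and repeat: F = (-2.15055, -1.36002), J = [[-0.55931, 0.91086], [-0.05876, -2.34090]].
Δ = (-4.603, -0.465), so (p, q)₂ = (-5.368, -0.638).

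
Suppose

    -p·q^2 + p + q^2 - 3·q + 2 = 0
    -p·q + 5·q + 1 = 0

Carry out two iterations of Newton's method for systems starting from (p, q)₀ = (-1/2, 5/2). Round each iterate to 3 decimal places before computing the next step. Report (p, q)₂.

(1.779, -0.982)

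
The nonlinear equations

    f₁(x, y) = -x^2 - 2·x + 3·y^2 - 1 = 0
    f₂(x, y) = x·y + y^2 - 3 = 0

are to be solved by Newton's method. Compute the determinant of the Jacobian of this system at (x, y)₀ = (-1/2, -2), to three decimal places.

-19.500

J = [[-2·x - 2, 6·y], [y, x + 2·y]].
At the point, J = [[-1.000, -12.000], [-2.000, -4.500]].
det J = -19.500.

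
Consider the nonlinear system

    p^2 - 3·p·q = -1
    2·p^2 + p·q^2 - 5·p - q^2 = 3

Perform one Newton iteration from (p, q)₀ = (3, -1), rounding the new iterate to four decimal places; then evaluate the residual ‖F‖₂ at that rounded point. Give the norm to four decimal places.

At (3, -1): F = (19.0000, 2.0000).
Jacobian J = [[2·p - 3·q, -3·p], [4·p + q^2 - 5, 2·p·q - 2·q]].
At the point, J = [[9.0000, -9.0000], [8.0000, -4.0000]] (det J = 36.0000).
Solving J·Δ = −F gives Δ = (1.6111, 3.7222).
Then the next iterate is (p, q)₁ = (4.6111, 2.7222).
Re-evaluating at (4.6111, 2.7222): F = (-15.394766, 43.228584), so ‖F‖₂ = 45.8880.

45.8880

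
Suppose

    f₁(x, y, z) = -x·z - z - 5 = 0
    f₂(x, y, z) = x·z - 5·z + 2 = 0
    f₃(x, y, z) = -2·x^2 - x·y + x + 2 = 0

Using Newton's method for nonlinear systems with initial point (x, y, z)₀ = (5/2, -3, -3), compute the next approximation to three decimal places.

(3.583, -5.800, -0.500)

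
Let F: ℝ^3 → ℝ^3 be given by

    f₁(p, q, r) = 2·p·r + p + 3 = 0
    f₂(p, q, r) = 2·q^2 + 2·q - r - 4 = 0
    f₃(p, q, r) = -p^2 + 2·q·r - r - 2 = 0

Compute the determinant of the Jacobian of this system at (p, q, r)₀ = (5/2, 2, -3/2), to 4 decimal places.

J = [[2·r + 1, 0, 2·p], [0, 4·q + 2, -1], [-2·p, 2·r, 2·q - 1]].
At the point, J = [[-2.0000, 0.0000, 5.0000], [0.0000, 10.0000, -1.0000], [-5.0000, -3.0000, 3.0000]].
det J = 196.0000.

196.0000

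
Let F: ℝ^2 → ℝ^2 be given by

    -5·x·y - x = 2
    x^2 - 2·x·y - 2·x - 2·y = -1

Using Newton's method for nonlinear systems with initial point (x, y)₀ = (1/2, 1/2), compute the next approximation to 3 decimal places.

(-0.977, 1.068)

At (1/2, 1/2): F = (-3.750, -1.250).
Jacobian J = [[-5·y - 1, -5·x], [2·x - 2·y - 2, -2·x - 2]].
At the point, J = [[-3.500, -2.500], [-2.000, -3.000]] (det J = 5.500).
Solving J·Δ = −F gives Δ = (-1.477, 0.568).
Then the next iterate is (x, y)₁ = (-0.977, 1.068).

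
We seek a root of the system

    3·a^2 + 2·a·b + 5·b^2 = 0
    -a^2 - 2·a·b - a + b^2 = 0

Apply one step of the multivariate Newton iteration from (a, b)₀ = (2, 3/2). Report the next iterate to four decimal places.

At (2, 3/2): F = (29.2500, -9.7500).
Jacobian J = [[6·a + 2·b, 2·a + 10·b], [-2·a - 2·b - 1, -2·a + 2·b]].
At the point, J = [[15.0000, 19.0000], [-8.0000, -1.0000]] (det J = 137.0000).
Solving J·Δ = −F gives Δ = (-1.1387, -0.6405).
Then the next iterate is (a, b)₁ = (0.8613, 0.8595).

(0.8613, 0.8595)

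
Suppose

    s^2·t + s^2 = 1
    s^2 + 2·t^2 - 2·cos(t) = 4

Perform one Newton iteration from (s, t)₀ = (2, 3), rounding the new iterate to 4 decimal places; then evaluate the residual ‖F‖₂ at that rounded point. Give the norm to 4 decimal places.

5.0765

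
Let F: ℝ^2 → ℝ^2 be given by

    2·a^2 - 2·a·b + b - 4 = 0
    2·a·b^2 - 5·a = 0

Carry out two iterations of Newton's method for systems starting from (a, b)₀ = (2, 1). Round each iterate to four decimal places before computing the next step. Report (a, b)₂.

(2.1582, 1.6109)

At (2, 1): F = (1.0000, -6.0000).
Jacobian J = [[4·a - 2·b, -2·a + 1], [2·b^2 - 5, 4·a·b]].
At the point, J = [[6.0000, -3.0000], [-3.0000, 8.0000]] (det J = 39.0000).
Solving J·Δ = −F gives Δ = (0.2564, 0.8462).
Then the next iterate is (a, b)₁ = (2.2564, 1.8462).
Round to (2.2564, 1.8462) and repeat: F = (-0.302649, 4.099673), J = [[5.3332, -3.5128], [1.816909, 16.663063]].
Δ = (-0.0982, -0.2353), so (a, b)₂ = (2.1582, 1.6109).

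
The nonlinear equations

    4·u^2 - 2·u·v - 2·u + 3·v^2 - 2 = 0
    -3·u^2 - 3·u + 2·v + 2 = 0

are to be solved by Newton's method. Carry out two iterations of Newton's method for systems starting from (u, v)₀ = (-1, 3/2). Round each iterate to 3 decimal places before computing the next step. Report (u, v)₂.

(-0.899, -1.617)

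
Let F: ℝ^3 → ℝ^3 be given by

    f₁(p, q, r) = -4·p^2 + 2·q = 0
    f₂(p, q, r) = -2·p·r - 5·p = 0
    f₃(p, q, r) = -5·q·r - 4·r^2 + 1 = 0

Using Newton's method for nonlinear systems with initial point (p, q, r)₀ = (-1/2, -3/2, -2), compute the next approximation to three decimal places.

At (-1/2, -3/2, -2): F = (-4.000, 0.500, -30.000).
Jacobian J = [[-8·p, 2, 0], [-2·r - 5, 0, -2·p], [0, -5·r, -5·q - 8·r]].
At the point, J = [[4.000, 2.000, 0.000], [-1.000, 0.000, 1.000], [0.000, 10.000, 23.500]] (det J = 7.000).
Solving J·Δ = −F gives Δ = (6.214, -10.429, 5.714).
Then the next iterate is (p, q, r)₁ = (5.714, -11.929, 3.714).

(5.714, -11.929, 3.714)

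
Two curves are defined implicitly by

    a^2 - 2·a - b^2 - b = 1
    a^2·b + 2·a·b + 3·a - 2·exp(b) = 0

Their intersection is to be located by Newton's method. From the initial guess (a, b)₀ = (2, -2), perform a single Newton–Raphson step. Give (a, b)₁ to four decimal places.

(1.8204, -0.8803)

At (2, -2): F = (-3.0000, -10.270671).
Jacobian J = [[2·a - 2, -2·b - 1], [2·a·b + 2·b + 3, a^2 + 2·a - 2·exp(b)]].
At the point, J = [[2.0000, 3.0000], [-9.0000, 7.729329]] (det J = 42.458659).
Solving J·Δ = −F gives Δ = (-0.1796, 1.1197).
Then the next iterate is (a, b)₁ = (1.8204, -0.8803).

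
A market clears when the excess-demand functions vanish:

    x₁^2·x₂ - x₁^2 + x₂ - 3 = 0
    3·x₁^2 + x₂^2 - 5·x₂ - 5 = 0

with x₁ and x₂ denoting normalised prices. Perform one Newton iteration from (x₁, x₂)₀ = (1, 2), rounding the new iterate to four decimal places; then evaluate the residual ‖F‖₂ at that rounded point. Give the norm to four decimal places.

At (1, 2): F = (0.0000, -8.0000).
Jacobian J = [[2·x₁·x₂ - 2·x₁, x₁^2 + 1], [6·x₁, 2·x₂ - 5]].
At the point, J = [[2.0000, 2.0000], [6.0000, -1.0000]] (det J = -14.0000).
Solving J·Δ = −F gives Δ = (1.1429, -1.1429).
Then the next iterate is (x₁, x₂)₁ = (2.1429, 0.8571).
Re-evaluating at (2.1429, 0.8571): F = (-2.799100, 5.225182), so ‖F‖₂ = 5.9277.

5.9277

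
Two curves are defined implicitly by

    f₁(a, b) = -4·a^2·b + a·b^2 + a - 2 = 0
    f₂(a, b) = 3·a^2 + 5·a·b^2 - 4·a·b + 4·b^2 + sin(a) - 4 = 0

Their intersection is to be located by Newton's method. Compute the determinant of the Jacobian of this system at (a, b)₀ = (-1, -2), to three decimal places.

J = [[-8·a·b + b^2 + 1, -4·a^2 + 2·a·b], [6·a + 5·b^2 - 4·b + cos(a), 10·a·b - 4·a + 8·b]].
At the point, J = [[-11.000, 0.000], [22.54030, 8.000]].
det J = -88.000.

-88.000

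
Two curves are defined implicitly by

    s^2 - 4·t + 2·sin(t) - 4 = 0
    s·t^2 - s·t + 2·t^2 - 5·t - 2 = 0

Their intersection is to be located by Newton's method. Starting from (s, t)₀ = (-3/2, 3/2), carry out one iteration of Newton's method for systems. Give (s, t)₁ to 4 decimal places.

(-0.1369, -1.0513)

At (-3/2, 3/2): F = (-5.755010, -6.1250).
Jacobian J = [[2·s, 2·cos(t) - 4], [t^2 - t, 2·s·t - s + 4·t - 5]].
At the point, J = [[-3.0000, -3.858526], [0.7500, -2.0000]] (det J = 8.893894).
Solving J·Δ = −F gives Δ = (1.3631, -2.5513).
Then the next iterate is (s, t)₁ = (-0.1369, -1.0513).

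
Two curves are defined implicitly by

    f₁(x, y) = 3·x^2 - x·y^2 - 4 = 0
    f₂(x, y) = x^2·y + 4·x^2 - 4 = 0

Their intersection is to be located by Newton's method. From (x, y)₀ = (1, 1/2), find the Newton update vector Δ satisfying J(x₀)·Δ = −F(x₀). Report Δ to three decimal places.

At (1, 1/2): F = (-1.250, 0.500).
Jacobian J = [[6·x - y^2, -2·x·y], [2·x·y + 8·x, x^2]].
At the point, J = [[5.750, -1.000], [9.000, 1.000]] (det J = 14.750).
Solving J·Δ = −F gives Δ = (0.051, -0.958).

(0.051, -0.958)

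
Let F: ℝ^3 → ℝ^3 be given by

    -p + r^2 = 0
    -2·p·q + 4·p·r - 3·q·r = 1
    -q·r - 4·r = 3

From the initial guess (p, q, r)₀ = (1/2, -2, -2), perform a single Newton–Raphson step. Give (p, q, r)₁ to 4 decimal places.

At (1/2, -2, -2): F = (3.5000, -15.0000, 1.0000).
Jacobian J = [[-1, 0, 2·r], [-2·q + 4·r, -2·p - 3·r, 4·p - 3·q], [0, -r, -q - 4]].
At the point, J = [[-1.0000, 0.0000, -4.0000], [-4.0000, 5.0000, 8.0000], [0.0000, 2.0000, -2.0000]] (det J = 58.0000).
Solving J·Δ = −F gives Δ = (-0.8448, 0.5862, 1.0862).
Then the next iterate is (p, q, r)₁ = (-0.3448, -1.4138, -0.9138).

(-0.3448, -1.4138, -0.9138)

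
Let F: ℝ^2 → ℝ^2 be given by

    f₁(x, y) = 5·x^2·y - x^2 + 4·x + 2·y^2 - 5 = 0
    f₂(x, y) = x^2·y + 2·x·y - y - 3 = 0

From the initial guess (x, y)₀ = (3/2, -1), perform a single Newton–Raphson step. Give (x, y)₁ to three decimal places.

(1.841, 1.108)

At (3/2, -1): F = (-10.500, -7.250).
Jacobian J = [[10·x·y - 2·x + 4, 5·x^2 + 4·y], [2·x·y + 2·y, x^2 + 2·x - 1]].
At the point, J = [[-14.000, 7.250], [-5.000, 4.250]] (det J = -23.250).
Solving J·Δ = −F gives Δ = (0.341, 2.108).
Then the next iterate is (x, y)₁ = (1.841, 1.108).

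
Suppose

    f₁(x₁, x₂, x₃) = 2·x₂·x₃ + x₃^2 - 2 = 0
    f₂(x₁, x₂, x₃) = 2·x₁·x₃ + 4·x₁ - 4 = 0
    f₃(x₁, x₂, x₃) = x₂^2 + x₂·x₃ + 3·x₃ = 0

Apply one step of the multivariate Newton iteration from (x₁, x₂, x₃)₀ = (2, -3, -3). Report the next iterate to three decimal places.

(1.167, -2.000, -1.417)

At (2, -3, -3): F = (25.000, -8.000, 9.000).
Jacobian J = [[0, 2·x₃, 2·x₂ + 2·x₃], [2·x₃ + 4, 0, 2·x₁], [0, 2·x₂ + x₃, x₂ + 3]].
At the point, J = [[0.000, -6.000, -12.000], [-2.000, 0.000, 4.000], [0.000, -9.000, 0.000]] (det J = -216.000).
Solving J·Δ = −F gives Δ = (-0.833, 1.000, 1.583).
Then the next iterate is (x₁, x₂, x₃)₁ = (1.167, -2.000, -1.417).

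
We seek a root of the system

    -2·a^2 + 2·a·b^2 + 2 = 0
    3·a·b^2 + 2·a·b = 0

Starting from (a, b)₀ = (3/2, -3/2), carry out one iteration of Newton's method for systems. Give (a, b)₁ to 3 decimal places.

(1.379, -1.008)

At (3/2, -3/2): F = (4.250, 5.625).
Jacobian J = [[-4·a + 2·b^2, 4·a·b], [3·b^2 + 2·b, 6·a·b + 2·a]].
At the point, J = [[-1.500, -9.000], [3.750, -10.500]] (det J = 49.500).
Solving J·Δ = −F gives Δ = (-0.121, 0.492).
Then the next iterate is (a, b)₁ = (1.379, -1.008).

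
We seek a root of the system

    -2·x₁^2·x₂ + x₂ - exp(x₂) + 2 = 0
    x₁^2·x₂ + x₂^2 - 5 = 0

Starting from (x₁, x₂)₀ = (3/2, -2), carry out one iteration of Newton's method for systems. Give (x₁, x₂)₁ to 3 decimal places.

(0.671, -2.299)

At (3/2, -2): F = (8.86466, -5.500).
Jacobian J = [[-4·x₁·x₂, -2·x₁^2 - exp(x₂) + 1], [2·x₁·x₂, x₁^2 + 2·x₂]].
At the point, J = [[12.000, -3.63534], [-6.000, -1.750]] (det J = -42.81201).
Solving J·Δ = −F gives Δ = (-0.829, -0.299).
Then the next iterate is (x₁, x₂)₁ = (0.671, -2.299).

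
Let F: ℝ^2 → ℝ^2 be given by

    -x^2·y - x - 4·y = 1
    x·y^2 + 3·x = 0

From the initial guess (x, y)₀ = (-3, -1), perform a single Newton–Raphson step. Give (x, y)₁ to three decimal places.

At (-3, -1): F = (15.000, -12.000).
Jacobian J = [[-2·x·y - 1, -x^2 - 4], [y^2 + 3, 2·x·y]].
At the point, J = [[-7.000, -13.000], [4.000, 6.000]] (det J = 10.000).
Solving J·Δ = −F gives Δ = (6.600, -2.400).
Then the next iterate is (x, y)₁ = (3.600, -3.400).

(3.600, -3.400)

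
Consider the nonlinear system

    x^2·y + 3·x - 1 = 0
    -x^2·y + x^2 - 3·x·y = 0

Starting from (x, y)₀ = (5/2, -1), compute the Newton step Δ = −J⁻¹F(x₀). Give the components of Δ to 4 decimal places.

At (5/2, -1): F = (0.2500, 20.0000).
Jacobian J = [[2·x·y + 3, x^2], [-2·x·y + 2·x - 3·y, -x^2 - 3·x]].
At the point, J = [[-2.0000, 6.2500], [13.0000, -13.7500]] (det J = -53.7500).
Solving J·Δ = −F gives Δ = (-2.3895, -0.8047).

(-2.3895, -0.8047)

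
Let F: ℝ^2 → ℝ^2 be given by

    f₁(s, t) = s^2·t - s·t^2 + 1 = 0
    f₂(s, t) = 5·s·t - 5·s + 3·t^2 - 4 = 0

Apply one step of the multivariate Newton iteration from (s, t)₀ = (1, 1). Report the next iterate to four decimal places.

(0.0909, 1.0909)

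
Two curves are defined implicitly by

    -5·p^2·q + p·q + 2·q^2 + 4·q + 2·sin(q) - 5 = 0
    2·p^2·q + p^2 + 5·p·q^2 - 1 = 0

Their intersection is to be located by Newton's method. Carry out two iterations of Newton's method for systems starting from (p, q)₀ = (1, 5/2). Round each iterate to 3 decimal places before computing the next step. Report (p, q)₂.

(0.726, 0.785)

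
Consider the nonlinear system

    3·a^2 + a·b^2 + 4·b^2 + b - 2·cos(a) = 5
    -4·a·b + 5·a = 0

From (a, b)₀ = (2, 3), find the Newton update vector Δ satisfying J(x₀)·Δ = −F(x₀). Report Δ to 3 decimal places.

(0.009, -1.758)

At (2, 3): F = (64.83229, -14.000).
Jacobian J = [[6·a + b^2 + 2·sin(a), 2·a·b + 8·b + 1], [-4·b + 5, -4·a]].
At the point, J = [[22.81859, 37.000], [-7.000, -8.000]] (det J = 76.45124).
Solving J·Δ = −F gives Δ = (0.009, -1.758).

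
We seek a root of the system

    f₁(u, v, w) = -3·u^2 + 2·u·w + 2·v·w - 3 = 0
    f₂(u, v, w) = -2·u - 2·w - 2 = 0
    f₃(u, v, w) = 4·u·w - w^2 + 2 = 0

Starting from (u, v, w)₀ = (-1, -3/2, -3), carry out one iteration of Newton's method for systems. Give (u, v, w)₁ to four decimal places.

(-0.2143, -1.8452, -0.7857)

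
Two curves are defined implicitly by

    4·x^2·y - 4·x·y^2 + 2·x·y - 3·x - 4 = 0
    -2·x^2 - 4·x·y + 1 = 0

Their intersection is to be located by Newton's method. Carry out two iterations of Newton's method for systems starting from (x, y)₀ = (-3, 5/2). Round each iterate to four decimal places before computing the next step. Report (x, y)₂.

(-1.7510, 0.8027)

At (-3, 5/2): F = (155.0000, 13.0000).
Jacobian J = [[8·x·y - 4·y^2 + 2·y - 3, 4·x^2 - 8·x·y + 2·x], [-4·x - 4·y, -4·x]].
At the point, J = [[-83.0000, 90.0000], [2.0000, 12.0000]] (det J = -1176.0000).
Solving J·Δ = −F gives Δ = (0.5867, -1.1811).
Then the next iterate is (x, y)₁ = (-2.4133, 1.3189).
Round to (-2.4133, 1.3189) and repeat: F = (44.390995, 2.083572), J = [[-32.783400, 43.932679], [4.3776, 9.6532]].
Δ = (0.6623, -0.5162), so (x, y)₂ = (-1.7510, 0.8027).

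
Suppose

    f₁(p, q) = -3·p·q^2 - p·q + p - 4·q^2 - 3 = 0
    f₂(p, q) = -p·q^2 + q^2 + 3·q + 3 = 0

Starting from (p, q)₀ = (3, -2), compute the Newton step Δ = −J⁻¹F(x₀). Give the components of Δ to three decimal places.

At (3, -2): F = (-46.000, -11.000).
Jacobian J = [[-3·q^2 - q + 1, -6·p·q - p - 8·q], [-q^2, -2·p·q + 2·q + 3]].
At the point, J = [[-9.000, 49.000], [-4.000, 11.000]] (det J = 97.000).
Solving J·Δ = −F gives Δ = (-0.340, 0.876).

(-0.340, 0.876)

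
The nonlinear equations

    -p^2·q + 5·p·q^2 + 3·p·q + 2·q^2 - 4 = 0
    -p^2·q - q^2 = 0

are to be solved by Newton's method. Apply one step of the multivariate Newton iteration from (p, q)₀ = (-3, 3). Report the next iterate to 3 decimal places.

(-1.718, 2.139)

At (-3, 3): F = (-175.000, -36.000).
Jacobian J = [[-2·p·q + 5·q^2 + 3·q, -p^2 + 10·p·q + 3·p + 4·q], [-2·p·q, -p^2 - 2·q]].
At the point, J = [[72.000, -96.000], [18.000, -15.000]] (det J = 648.000).
Solving J·Δ = −F gives Δ = (1.282, -0.861).
Then the next iterate is (p, q)₁ = (-1.718, 2.139).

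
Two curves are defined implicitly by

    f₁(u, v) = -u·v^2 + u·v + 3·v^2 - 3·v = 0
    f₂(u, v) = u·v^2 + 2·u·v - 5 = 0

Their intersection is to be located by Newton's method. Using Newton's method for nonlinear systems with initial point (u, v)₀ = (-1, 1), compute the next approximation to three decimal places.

(1.667, 1.000)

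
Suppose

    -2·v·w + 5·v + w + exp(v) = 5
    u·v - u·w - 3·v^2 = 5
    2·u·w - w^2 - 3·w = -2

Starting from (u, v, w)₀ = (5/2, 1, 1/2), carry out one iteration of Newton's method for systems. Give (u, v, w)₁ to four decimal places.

(1.7294, 0.3752, -1.4794)

At (5/2, 1, 1/2): F = (2.218282, -6.7500, 2.7500).
Jacobian J = [[0, -2·w + exp(v) + 5, -2·v + 1], [v - w, u - 6·v, -u], [2·w, 0, 2·u - 2·w - 3]].
At the point, J = [[0.0000, 6.718282, -1.0000], [0.5000, -3.5000, -2.5000], [1.0000, 0.0000, 1.0000]] (det J = -23.654845).
Solving J·Δ = −F gives Δ = (-0.7706, -0.6248, -1.9794).
Then the next iterate is (u, v, w)₁ = (1.7294, 0.3752, -1.4794).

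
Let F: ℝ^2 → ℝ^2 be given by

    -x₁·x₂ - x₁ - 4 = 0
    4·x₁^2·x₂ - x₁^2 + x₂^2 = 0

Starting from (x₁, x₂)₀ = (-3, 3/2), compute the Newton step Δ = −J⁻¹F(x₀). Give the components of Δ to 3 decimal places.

(-0.700, -1.750)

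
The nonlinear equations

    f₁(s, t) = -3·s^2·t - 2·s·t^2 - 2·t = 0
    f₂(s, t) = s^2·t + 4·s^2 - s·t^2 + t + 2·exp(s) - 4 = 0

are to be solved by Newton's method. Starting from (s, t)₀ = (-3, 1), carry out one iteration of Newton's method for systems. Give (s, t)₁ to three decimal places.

At (-3, 1): F = (-23.000, 45.09957).
Jacobian J = [[-6·s·t - 2·t^2, -3·s^2 - 4·s·t - 2], [2·s·t + 8·s - t^2 + 2·exp(s), s^2 - 2·s·t + 1]].
At the point, J = [[16.000, -17.000], [-30.90043, 16.000]] (det J = -269.30724).
Solving J·Δ = −F gives Δ = (1.480, 0.040).
Then the next iterate is (s, t)₁ = (-1.520, 1.040).

(-1.520, 1.040)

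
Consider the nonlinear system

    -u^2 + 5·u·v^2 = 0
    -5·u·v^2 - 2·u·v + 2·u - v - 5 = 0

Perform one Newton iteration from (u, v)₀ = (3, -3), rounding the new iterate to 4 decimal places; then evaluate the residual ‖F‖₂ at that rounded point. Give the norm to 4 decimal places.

36.1698

At (3, -3): F = (126.0000, -113.0000).
Jacobian J = [[-2·u + 5·v^2, 10·u·v], [-5·v^2 - 2·v + 2, -10·u·v - 2·u - 1]].
At the point, J = [[39.0000, -90.0000], [-37.0000, 83.0000]] (det J = -93.0000).
Solving J·Δ = −F gives Δ = (3.0968, 2.7419).
Then the next iterate is (u, v)₁ = (6.0968, -0.2581).
Re-evaluating at (6.0968, -0.2581): F = (-35.140260, 8.568158), so ‖F‖₂ = 36.1698.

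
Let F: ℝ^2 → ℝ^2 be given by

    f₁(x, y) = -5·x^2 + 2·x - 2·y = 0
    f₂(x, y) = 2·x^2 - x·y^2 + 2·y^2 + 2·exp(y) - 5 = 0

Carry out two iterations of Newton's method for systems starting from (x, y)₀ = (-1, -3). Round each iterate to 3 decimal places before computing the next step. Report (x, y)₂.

(-0.579, -1.363)

At (-1, -3): F = (-1.000, 24.09957).
Jacobian J = [[-10·x + 2, -2], [4·x - y^2, -2·x·y + 4·y + 2·exp(y)]].
At the point, J = [[12.000, -2.000], [-13.000, -17.90043]] (det J = -240.80511).
Solving J·Δ = −F gives Δ = (0.274, 1.147).
Then the next iterate is (x, y)₁ = (-0.726, -1.853).
Round to (-0.726, -1.853) and repeat: F = (-0.38138, 5.72770), J = [[9.260, -2.000], [-6.33761, -9.78902]].
Δ = (0.147, 0.490), so (x, y)₂ = (-0.579, -1.363).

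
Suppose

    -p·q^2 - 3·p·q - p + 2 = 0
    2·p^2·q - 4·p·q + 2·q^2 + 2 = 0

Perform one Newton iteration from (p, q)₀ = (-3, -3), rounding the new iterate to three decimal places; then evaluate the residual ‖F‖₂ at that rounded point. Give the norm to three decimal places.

At (-3, -3): F = (5.000, -70.000).
Jacobian J = [[-q^2 - 3·q - 1, -2·p·q - 3·p], [4·p·q - 4·q, 2·p^2 - 4·p + 4·q]].
At the point, J = [[-1.000, -9.000], [48.000, 18.000]] (det J = 414.000).
Solving J·Δ = −F gives Δ = (1.304, 0.411).
Then the next iterate is (p, q)₁ = (-1.696, -2.589).
Re-evaluating at (-1.696, -2.589): F = (1.89132, -17.05202), so ‖F‖₂ = 17.157.

17.157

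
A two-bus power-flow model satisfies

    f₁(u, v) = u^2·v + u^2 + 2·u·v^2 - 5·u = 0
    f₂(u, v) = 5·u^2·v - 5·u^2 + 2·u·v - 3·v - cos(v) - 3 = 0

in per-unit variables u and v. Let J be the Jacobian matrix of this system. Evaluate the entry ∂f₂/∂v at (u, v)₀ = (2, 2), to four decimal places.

∂f₂/∂v = 5·u^2 + 2·u + sin(v) - 3.
At (2, 2) this is 21.9093.

21.9093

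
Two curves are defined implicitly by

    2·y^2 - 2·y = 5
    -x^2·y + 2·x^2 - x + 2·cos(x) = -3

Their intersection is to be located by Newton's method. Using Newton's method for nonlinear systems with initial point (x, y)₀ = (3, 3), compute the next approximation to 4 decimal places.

(2.3573, 2.3000)

At (3, 3): F = (7.0000, -10.979985).
Jacobian J = [[0, 4·y - 2], [-2·x·y + 4·x - 2·sin(x) - 1, -x^2]].
At the point, J = [[0.0000, 10.0000], [-7.282240, -9.0000]] (det J = 72.822400).
Solving J·Δ = −F gives Δ = (-0.6427, -0.7000).
Then the next iterate is (x, y)₁ = (2.3573, 2.3000).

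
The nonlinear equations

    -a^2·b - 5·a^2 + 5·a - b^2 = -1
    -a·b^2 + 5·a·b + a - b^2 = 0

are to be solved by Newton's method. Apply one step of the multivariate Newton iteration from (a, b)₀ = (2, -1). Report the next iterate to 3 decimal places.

(1.366, -0.511)

At (2, -1): F = (-6.000, -11.000).
Jacobian J = [[-2·a·b - 10·a + 5, -a^2 - 2·b], [-b^2 + 5·b + 1, -2·a·b + 5·a - 2·b]].
At the point, J = [[-11.000, -2.000], [-5.000, 16.000]] (det J = -186.000).
Solving J·Δ = −F gives Δ = (-0.634, 0.489).
Then the next iterate is (a, b)₁ = (1.366, -0.511).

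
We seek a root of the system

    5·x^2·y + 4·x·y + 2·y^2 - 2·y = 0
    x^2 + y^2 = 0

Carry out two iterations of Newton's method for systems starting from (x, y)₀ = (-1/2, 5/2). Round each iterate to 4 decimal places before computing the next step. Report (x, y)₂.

At (-1/2, 5/2): F = (5.6250, 6.5000).
Jacobian J = [[10·x·y + 4·y, 5·x^2 + 4·x + 4·y - 2], [2·x, 2·y]].
At the point, J = [[-2.5000, 7.2500], [-1.0000, 5.0000]] (det J = -5.2500).
Solving J·Δ = −F gives Δ = (-3.6190, -2.0238).
Then the next iterate is (x, y)₁ = (-4.1190, 0.4762).
Round to (-4.1190, 0.4762) and repeat: F = (32.051691, 17.192927), J = [[-17.709878, 68.259605], [-8.2380, 0.9524]].
Δ = (2.0956, 0.0741), so (x, y)₂ = (-2.0234, 0.5503).

(-2.0234, 0.5503)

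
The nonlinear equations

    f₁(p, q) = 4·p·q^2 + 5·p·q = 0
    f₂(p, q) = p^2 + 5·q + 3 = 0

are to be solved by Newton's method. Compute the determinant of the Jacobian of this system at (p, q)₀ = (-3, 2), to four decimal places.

J = [[4·q^2 + 5·q, 8·p·q + 5·p], [2·p, 5]].
At the point, J = [[26.0000, -63.0000], [-6.0000, 5.0000]].
det J = -248.0000.

-248.0000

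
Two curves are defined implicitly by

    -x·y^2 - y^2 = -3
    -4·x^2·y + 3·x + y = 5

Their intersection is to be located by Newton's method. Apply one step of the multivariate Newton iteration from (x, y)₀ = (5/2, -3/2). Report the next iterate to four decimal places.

(1.5179, -1.2462)

At (5/2, -3/2): F = (-4.8750, 38.5000).
Jacobian J = [[-y^2, -2·x·y - 2·y], [-8·x·y + 3, -4·x^2 + 1]].
At the point, J = [[-2.2500, 10.5000], [33.0000, -24.0000]] (det J = -292.5000).
Solving J·Δ = −F gives Δ = (-0.9821, 0.2538).
Then the next iterate is (x, y)₁ = (1.5179, -1.2462).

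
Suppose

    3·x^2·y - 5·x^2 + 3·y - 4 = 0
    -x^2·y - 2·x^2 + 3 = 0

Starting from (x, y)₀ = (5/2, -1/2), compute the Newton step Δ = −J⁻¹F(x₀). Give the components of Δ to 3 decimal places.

At (5/2, -1/2): F = (-46.125, -6.375).
Jacobian J = [[6·x·y - 10·x, 3·x^2 + 3], [-2·x·y - 4·x, -x^2]].
At the point, J = [[-32.500, 21.750], [-7.500, -6.250]] (det J = 366.250).
Solving J·Δ = −F gives Δ = (-1.166, 0.379).

(-1.166, 0.379)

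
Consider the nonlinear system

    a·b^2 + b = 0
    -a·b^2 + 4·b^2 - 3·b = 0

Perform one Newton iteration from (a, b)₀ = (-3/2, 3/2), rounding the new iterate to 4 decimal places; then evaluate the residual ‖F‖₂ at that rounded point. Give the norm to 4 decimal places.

At (-3/2, 3/2): F = (-1.8750, 7.8750).
Jacobian J = [[b^2, 2·a·b + 1], [-b^2, -2·a·b + 8·b - 3]].
At the point, J = [[2.2500, -3.5000], [-2.2500, 13.5000]] (det J = 22.5000).
Solving J·Δ = −F gives Δ = (-0.1000, -0.6000).
Then the next iterate is (a, b)₁ = (-1.6000, 0.9000).
Re-evaluating at (-1.6000, 0.9000): F = (-0.3960, 1.8360), so ‖F‖₂ = 1.8782.

1.8782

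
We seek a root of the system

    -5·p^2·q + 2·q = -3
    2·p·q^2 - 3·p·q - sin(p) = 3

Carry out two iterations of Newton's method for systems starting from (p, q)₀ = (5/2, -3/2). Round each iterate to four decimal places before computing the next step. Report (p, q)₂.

(0.7452, -1.0541)

At (5/2, -3/2): F = (46.8750, 18.901528).
Jacobian J = [[-10·p·q, -5·p^2 + 2], [2·q^2 - 3·q - cos(p), 4·p·q - 3·p]].
At the point, J = [[37.5000, -29.2500], [9.801144, -22.5000]] (det J = -557.066549).
Solving J·Δ = −F gives Δ = (-0.9008, 0.4477).
Then the next iterate is (p, q)₁ = (1.5992, -1.0523).
Round to (1.5992, -1.0523) and repeat: F = (14.351374, 4.590619), J = [[16.828382, -10.787203], [5.399970, -11.528953]].
Δ = (-0.8540, -0.0018), so (p, q)₂ = (0.7452, -1.0541).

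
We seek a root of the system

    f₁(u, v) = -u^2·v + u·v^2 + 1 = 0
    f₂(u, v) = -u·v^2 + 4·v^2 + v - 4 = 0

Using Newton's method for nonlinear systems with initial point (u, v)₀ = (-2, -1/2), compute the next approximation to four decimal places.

At (-2, -1/2): F = (2.5000, -3.0000).
Jacobian J = [[-2·u·v + v^2, -u^2 + 2·u·v], [-v^2, -2·u·v + 8·v + 1]].
At the point, J = [[-1.7500, -2.0000], [-0.2500, -5.0000]] (det J = 8.2500).
Solving J·Δ = −F gives Δ = (2.2424, -0.7121).
Then the next iterate is (u, v)₁ = (0.2424, -1.2121).

(0.2424, -1.2121)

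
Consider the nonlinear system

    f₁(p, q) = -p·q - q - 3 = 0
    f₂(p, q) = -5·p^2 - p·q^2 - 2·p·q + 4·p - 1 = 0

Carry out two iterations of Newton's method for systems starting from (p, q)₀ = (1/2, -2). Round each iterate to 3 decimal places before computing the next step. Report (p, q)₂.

(0.908, -1.485)

At (1/2, -2): F = (0.000, -0.250).
Jacobian J = [[-q, -p - 1], [-10·p - q^2 - 2·q + 4, -2·p·q - 2·p]].
At the point, J = [[2.000, -1.500], [-1.000, 1.000]] (det J = 0.500).
Solving J·Δ = −F gives Δ = (0.750, 1.000).
Then the next iterate is (p, q)₁ = (1.250, -1.000).
Round to (1.250, -1.000) and repeat: F = (-0.750, -2.56250), J = [[1.000, -2.250], [-7.500, 0.000]].
Δ = (-0.342, -0.485), so (p, q)₂ = (0.908, -1.485).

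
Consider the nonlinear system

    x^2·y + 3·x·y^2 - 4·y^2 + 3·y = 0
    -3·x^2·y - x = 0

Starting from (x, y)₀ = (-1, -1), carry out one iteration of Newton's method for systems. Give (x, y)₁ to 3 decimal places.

(-0.649, -0.486)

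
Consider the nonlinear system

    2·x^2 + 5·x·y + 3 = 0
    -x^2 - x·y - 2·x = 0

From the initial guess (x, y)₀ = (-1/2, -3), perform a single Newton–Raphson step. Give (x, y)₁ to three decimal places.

(0.536, -5.643)

At (-1/2, -3): F = (11.000, -0.750).
Jacobian J = [[4·x + 5·y, 5·x], [-2·x - y - 2, -x]].
At the point, J = [[-17.000, -2.500], [2.000, 0.500]] (det J = -3.500).
Solving J·Δ = −F gives Δ = (1.036, -2.643).
Then the next iterate is (x, y)₁ = (0.536, -5.643).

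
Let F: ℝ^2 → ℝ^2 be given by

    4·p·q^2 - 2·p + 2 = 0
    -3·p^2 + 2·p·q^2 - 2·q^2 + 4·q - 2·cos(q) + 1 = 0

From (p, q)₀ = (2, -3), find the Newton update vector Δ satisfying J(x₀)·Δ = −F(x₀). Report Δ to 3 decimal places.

At (2, -3): F = (70.000, -3.02002).
Jacobian J = [[4·q^2 - 2, 8·p·q], [-6·p + 2·q^2, 4·p·q - 4·q + 2·sin(q) + 4]].
At the point, J = [[34.000, -48.000], [6.000, -8.28224]] (det J = 6.40384).
Solving J·Δ = −F gives Δ = (113.169, 81.620).

(113.169, 81.620)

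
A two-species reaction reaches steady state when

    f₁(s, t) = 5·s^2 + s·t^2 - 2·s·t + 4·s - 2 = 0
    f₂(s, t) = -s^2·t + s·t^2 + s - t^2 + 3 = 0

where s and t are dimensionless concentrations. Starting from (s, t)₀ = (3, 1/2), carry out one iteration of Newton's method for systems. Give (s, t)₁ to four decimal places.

At (3, 1/2): F = (52.7500, 2.0000).
Jacobian J = [[10·s + t^2 - 2·t + 4, 2·s·t - 2·s], [-2·s·t + t^2 + 1, -s^2 + 2·s·t - 2·t]].
At the point, J = [[33.2500, -3.0000], [-1.7500, -7.0000]] (det J = -238.0000).
Solving J·Δ = −F gives Δ = (-1.5263, 0.6673).
Then the next iterate is (s, t)₁ = (1.4737, 1.1673).

(1.4737, 1.1673)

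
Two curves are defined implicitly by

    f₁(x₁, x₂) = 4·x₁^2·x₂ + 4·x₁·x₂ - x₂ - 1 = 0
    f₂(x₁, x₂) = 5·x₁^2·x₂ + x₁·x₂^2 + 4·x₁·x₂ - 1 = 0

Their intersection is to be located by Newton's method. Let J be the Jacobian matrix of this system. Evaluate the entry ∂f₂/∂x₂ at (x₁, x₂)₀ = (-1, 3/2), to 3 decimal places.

∂f₂/∂x₂ = 5·x₁^2 + 2·x₁·x₂ + 4·x₁.
At (-1, 3/2) this is -2.000.

-2.000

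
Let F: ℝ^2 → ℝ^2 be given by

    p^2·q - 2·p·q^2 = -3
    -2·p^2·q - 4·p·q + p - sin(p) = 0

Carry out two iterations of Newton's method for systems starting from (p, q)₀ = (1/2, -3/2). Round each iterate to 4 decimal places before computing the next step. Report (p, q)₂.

(0.0450, -2.7524)

At (1/2, -3/2): F = (0.3750, 3.770574).
Jacobian J = [[2·p·q - 2·q^2, p^2 - 4·p·q], [-4·p·q - 4·q - cos(p) + 1, -2·p^2 - 4·p]].
At the point, J = [[-6.0000, 3.2500], [9.122417, -2.5000]] (det J = -14.647857).
Solving J·Δ = −F gives Δ = (-0.9006, -1.7780).
Then the next iterate is (p, q)₁ = (-0.4006, -3.2780).
Round to (-0.4006, -3.2780) and repeat: F = (11.083067, -4.211187), J = [[-18.864234, -5.092187], [7.938506, 1.281439]].
Δ = (0.4456, 0.5256), so (p, q)₂ = (0.0450, -2.7524).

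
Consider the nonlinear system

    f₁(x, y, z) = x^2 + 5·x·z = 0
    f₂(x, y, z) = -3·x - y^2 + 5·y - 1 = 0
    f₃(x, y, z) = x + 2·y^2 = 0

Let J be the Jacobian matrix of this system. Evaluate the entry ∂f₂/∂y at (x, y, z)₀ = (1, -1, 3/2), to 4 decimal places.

7.0000

∂f₂/∂y = -2·y + 5.
At (1, -1, 3/2) this is 7.0000.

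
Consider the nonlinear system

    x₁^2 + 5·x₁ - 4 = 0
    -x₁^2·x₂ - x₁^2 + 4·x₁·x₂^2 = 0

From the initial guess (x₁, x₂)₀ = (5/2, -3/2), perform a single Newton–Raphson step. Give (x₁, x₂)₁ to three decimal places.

(1.025, -1.261)

At (5/2, -3/2): F = (14.750, 25.625).
Jacobian J = [[2·x₁ + 5, 0], [-2·x₁·x₂ - 2·x₁ + 4·x₂^2, -x₁^2 + 8·x₁·x₂]].
At the point, J = [[10.000, 0.000], [11.500, -36.250]] (det J = -362.500).
Solving J·Δ = −F gives Δ = (-1.475, 0.239).
Then the next iterate is (x₁, x₂)₁ = (1.025, -1.261).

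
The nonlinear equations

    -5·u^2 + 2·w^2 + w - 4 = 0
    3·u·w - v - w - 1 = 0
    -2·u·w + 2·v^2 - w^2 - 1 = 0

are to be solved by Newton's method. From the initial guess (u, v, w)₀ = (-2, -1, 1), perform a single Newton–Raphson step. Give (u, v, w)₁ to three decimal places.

(-0.821, -0.848, 0.484)

At (-2, -1, 1): F = (-21.000, -7.000, 4.000).
Jacobian J = [[-10·u, 0, 4·w + 1], [3·w, -1, 3·u - 1], [-2·w, 4·v, -2·u - 2·w]].
At the point, J = [[20.000, 0.000, 5.000], [3.000, -1.000, -7.000], [-2.000, -4.000, 2.000]] (det J = -670.000).
Solving J·Δ = −F gives Δ = (1.179, 0.152, -0.516).
Then the next iterate is (u, v, w)₁ = (-0.821, -0.848, 0.484).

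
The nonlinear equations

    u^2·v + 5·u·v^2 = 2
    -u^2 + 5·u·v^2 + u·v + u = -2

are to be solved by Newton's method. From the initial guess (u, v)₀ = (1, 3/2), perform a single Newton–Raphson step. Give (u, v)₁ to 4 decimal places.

At (1, 3/2): F = (10.7500, 14.7500).
Jacobian J = [[2·u·v + 5·v^2, u^2 + 10·u·v], [-2·u + 5·v^2 + v + 1, 10·u·v + u]].
At the point, J = [[14.2500, 16.0000], [11.7500, 16.0000]] (det J = 40.0000).
Solving J·Δ = −F gives Δ = (1.6000, -2.0969).
Then the next iterate is (u, v)₁ = (2.6000, -0.5969).

(2.6000, -0.5969)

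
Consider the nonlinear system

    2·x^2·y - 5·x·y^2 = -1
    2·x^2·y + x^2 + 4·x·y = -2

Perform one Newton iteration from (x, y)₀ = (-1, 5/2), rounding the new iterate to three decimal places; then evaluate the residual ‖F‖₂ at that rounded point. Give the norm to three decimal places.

10.697

At (-1, 5/2): F = (37.250, -2.000).
Jacobian J = [[4·x·y - 5·y^2, 2·x^2 - 10·x·y], [4·x·y + 2·x + 4·y, 2·x^2 + 4·x]].
At the point, J = [[-41.250, 27.000], [-2.000, -2.000]] (det J = 136.500).
Solving J·Δ = −F gives Δ = (0.150, -1.150).
Then the next iterate is (x, y)₁ = (-0.850, 1.350).
Re-evaluating at (-0.850, 1.350): F = (10.69637, 0.08325), so ‖F‖₂ = 10.697.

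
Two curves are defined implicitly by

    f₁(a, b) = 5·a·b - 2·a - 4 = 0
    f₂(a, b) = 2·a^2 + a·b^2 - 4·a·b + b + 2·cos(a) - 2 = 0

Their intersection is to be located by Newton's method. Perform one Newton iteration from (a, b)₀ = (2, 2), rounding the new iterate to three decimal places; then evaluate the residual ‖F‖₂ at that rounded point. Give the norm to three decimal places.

30.963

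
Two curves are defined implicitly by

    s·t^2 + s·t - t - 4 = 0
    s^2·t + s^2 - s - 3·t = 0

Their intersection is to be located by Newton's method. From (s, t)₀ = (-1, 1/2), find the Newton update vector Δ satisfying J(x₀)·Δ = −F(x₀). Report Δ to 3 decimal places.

At (-1, 1/2): F = (-5.250, 1.000).
Jacobian J = [[t^2 + t, 2·s·t + s - 1], [2·s·t + 2·s - 1, s^2 - 3]].
At the point, J = [[0.750, -3.000], [-4.000, -2.000]] (det J = -13.500).
Solving J·Δ = −F gives Δ = (1.000, -1.500).

(1.000, -1.500)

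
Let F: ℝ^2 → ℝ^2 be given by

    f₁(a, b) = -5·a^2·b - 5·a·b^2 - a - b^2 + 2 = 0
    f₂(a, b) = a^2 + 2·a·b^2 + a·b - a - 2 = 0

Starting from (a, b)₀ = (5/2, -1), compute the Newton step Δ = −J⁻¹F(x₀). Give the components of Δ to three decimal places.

(-0.918, -0.045)

At (5/2, -1): F = (17.250, 4.250).
Jacobian J = [[-10·a·b - 5·b^2 - 1, -5·a^2 - 10·a·b - 2·b], [2·a + 2·b^2 + b - 1, 4·a·b + a]].
At the point, J = [[19.000, -4.250], [5.000, -7.500]] (det J = -121.250).
Solving J·Δ = −F gives Δ = (-0.918, -0.045).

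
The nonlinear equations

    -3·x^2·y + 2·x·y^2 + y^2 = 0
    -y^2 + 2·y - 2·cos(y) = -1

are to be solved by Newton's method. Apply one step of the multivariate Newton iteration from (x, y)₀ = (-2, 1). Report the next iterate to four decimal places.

(-1.6310, 0.4537)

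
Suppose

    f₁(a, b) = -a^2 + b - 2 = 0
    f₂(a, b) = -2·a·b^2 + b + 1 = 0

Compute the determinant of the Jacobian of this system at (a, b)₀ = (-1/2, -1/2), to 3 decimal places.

0.500

J = [[-2·a, 1], [-2·b^2, -4·a·b + 1]].
At the point, J = [[1.000, 1.000], [-0.500, 0.000]].
det J = 0.500.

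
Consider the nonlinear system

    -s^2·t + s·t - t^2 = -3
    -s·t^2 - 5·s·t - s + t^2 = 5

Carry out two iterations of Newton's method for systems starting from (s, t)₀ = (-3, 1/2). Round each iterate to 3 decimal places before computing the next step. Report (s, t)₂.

(-2.833, 0.075)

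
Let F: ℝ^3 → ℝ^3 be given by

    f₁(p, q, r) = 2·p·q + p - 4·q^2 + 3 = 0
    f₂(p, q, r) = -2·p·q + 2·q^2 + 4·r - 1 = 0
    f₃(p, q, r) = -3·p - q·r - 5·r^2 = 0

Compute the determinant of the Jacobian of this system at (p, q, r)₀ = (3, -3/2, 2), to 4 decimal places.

323.0000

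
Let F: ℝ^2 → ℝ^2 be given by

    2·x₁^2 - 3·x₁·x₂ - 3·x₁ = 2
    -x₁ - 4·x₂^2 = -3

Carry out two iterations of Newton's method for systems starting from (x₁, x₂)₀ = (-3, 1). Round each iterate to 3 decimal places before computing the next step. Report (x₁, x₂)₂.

(-0.450, 0.932)

At (-3, 1): F = (34.000, 2.000).
Jacobian J = [[4·x₁ - 3·x₂ - 3, -3·x₁], [-1, -8·x₂]].
At the point, J = [[-18.000, 9.000], [-1.000, -8.000]] (det J = 153.000).
Solving J·Δ = −F gives Δ = (1.895, 0.013).
Then the next iterate is (x₁, x₂)₁ = (-1.105, 1.013).
Round to (-1.105, 1.013) and repeat: F = (7.11515, 0.00032), J = [[-10.459, 3.315], [-1.000, -8.104]].
Δ = (0.655, -0.081), so (x₁, x₂)₂ = (-0.450, 0.932).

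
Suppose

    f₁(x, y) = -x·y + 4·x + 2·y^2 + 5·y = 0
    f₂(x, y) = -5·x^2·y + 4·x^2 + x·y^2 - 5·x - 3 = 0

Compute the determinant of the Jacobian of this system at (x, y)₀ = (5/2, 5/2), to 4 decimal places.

487.5000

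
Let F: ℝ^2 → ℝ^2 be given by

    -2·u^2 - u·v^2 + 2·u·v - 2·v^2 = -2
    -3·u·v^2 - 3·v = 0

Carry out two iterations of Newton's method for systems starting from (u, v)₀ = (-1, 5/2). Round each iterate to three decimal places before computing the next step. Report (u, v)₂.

(-0.670, 1.003)

At (-1, 5/2): F = (-11.250, 11.250).
Jacobian J = [[-4·u - v^2 + 2·v, -2·u·v + 2·u - 4·v], [-3·v^2, -6·u·v - 3]].
At the point, J = [[2.750, -7.000], [-18.750, 12.000]] (det J = -98.250).
Solving J·Δ = −F gives Δ = (-0.573, -1.832).
Then the next iterate is (u, v)₁ = (-1.573, 0.668).
Round to (-1.573, 0.668) and repeat: F = (-5.24072, 0.10173), J = [[7.18178, -3.71647], [-1.33867, 3.30458]].
Δ = (0.903, 0.335), so (u, v)₂ = (-0.670, 1.003).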